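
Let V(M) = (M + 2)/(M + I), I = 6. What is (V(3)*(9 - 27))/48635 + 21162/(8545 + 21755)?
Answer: 34297029/49121350 ≈ 0.69821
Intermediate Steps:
V(M) = (2 + M)/(6 + M) (V(M) = (M + 2)/(M + 6) = (2 + M)/(6 + M))
(V(3)*(9 - 27))/48635 + 21162/(8545 + 21755) = (((2 + 3)/(6 + 3))*(9 - 27))/48635 + 21162/(8545 + 21755) = ((5/9)*(-18))*(1/48635) + 21162/30300 = (((1/9)*5)*(-18))*(1/48635) + 21162*(1/30300) = ((5/9)*(-18))*(1/48635) + 3527/5050 = -10*1/48635 + 3527/5050 = -2/9727 + 3527/5050 = 34297029/49121350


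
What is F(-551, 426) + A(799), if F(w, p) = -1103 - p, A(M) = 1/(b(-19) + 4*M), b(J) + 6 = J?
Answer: -4848458/3171 ≈ -1529.0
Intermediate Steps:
b(J) = -6 + J
A(M) = 1/(-25 + 4*M) (A(M) = 1/((-6 - 19) + 4*M) = 1/(-25 + 4*M))
F(-551, 426) + A(799) = (-1103 - 1*426) + 1/(-25 + 4*799) = (-1103 - 426) + 1/(-25 + 3196) = -1529 + 1/3171 = -4848458/3171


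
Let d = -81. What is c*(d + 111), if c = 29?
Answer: 870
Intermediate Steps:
c*(d + 111) = 29*(-81 + 111) = 29*30 = 870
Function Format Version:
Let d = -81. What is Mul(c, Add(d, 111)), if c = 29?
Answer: 870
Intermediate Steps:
Mul(c, Add(d, 111)) = Mul(29, Add(-81, 111)) = Mul(29, 30) = 870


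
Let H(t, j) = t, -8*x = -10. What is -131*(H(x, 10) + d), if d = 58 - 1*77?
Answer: 9301/4 ≈ 2325.3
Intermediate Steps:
x = 5/4 (x = -⅛*(-10) = 5/4 ≈ 1.2500)
d = -19 (d = 58 - 77 = -19)
-131*(H(x, 10) + d) = -131*(5/4 - 19) = -131*(-71/4) = 9301/4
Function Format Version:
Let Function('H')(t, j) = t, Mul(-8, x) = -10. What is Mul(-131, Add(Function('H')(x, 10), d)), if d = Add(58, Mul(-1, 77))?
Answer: Rational(9301, 4) ≈ 2325.3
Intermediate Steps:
x = Rational(5, 4) (x = Mul(Rational(-1, 8), -10) = Rational(5, 4) ≈ 1.2500)
d = -19 (d = Add(58, -77) = -19)
Mul(-131, Add(Function('H')(x, 10), d)) = Mul(-131, Add(Rational(5, 4), -19)) = Mul(-131, Rational(-71, 4)) = Rational(9301, 4)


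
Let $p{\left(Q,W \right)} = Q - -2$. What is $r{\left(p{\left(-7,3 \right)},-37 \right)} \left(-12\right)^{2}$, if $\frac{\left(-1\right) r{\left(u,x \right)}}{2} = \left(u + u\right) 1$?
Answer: $2880$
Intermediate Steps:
$p{\left(Q,W \right)} = 2 + Q$ ($p{\left(Q,W \right)} = Q + 2 = 2 + Q$)
$r{\left(u,x \right)} = - 4 u$ ($r{\left(u,x \right)} = - 2 \left(u + u\right) 1 = - 2 \cdot 2 u 1 = - 2 \cdot 2 u = - 4 u$)
$r{\left(p{\left(-7,3 \right)},-37 \right)} \left(-12\right)^{2} = - 4 \left(2 - 7\right) \left(-12\right)^{2} = \left(-4\right) \left(-5\right) 144 = 20 \cdot 144 = 2880$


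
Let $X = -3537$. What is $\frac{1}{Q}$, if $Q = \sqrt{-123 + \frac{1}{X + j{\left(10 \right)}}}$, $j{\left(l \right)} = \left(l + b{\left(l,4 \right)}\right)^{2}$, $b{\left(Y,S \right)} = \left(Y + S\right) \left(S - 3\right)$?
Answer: $- \frac{3 i \sqrt{29955779}}{182102} \approx - 0.090167 i$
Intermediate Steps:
$b{\left(Y,S \right)} = \left(-3 + S\right) \left(S + Y\right)$ ($b{\left(Y,S \right)} = \left(S + Y\right) \left(-3 + S\right) = \left(-3 + S\right) \left(S + Y\right)$)
$j{\left(l \right)} = \left(4 + 2 l\right)^{2}$ ($j{\left(l \right)} = \left(l + \left(4^{2} - 12 - 3 l + 4 l\right)\right)^{2} = \left(l + \left(16 - 12 - 3 l + 4 l\right)\right)^{2} = \left(l + \left(4 + l\right)\right)^{2} = \left(4 + 2 l\right)^{2}$)
$Q = \frac{2 i \sqrt{29955779}}{987}$ ($Q = \sqrt{-123 + \frac{1}{-3537 + 4 \left(2 + 10\right)^{2}}} = \sqrt{-123 + \frac{1}{-3537 + 4 \cdot 12^{2}}} = \sqrt{-123 + \frac{1}{-3537 + 4 \cdot 144}} = \sqrt{-123 + \frac{1}{-3537 + 576}} = \sqrt{-123 + \frac{1}{-2961}} = \sqrt{-123 - \frac{1}{2961}} = \sqrt{- \frac{364204}{2961}} = \frac{2 i \sqrt{29955779}}{987} \approx 11.091 i$)
$\frac{1}{Q} = \frac{1}{\frac{2}{987} i \sqrt{29955779}} = - \frac{3 i \sqrt{29955779}}{182102}$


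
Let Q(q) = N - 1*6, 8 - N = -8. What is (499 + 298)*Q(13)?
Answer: 7970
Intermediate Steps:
N = 16 (N = 8 - 1*(-8) = 8 + 8 = 16)
Q(q) = 10 (Q(q) = 16 - 1*6 = 16 - 6 = 10)
(499 + 298)*Q(13) = (499 + 298)*10 = 797*10 = 7970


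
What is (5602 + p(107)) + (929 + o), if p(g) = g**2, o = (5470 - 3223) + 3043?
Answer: 23270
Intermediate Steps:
o = 5290 (o = 2247 + 3043 = 5290)
(5602 + p(107)) + (929 + o) = (5602 + 107**2) + (929 + 5290) = (5602 + 11449) + 6219 = 17051 + 6219 = 23270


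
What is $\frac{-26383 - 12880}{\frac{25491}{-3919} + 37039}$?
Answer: $- \frac{153871697}{145130350} \approx -1.0602$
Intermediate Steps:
$\frac{-26383 - 12880}{\frac{25491}{-3919} + 37039} = - \frac{39263}{25491 \left(- \frac{1}{3919}\right) + 37039} = - \frac{39263}{- \frac{25491}{3919} + 37039} = - \frac{39263}{\frac{145130350}{3919}} = \left(-39263\right) \frac{3919}{145130350} = - \frac{153871697}{145130350}$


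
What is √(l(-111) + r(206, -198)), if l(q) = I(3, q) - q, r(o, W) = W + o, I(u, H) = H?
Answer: 2*√2 ≈ 2.8284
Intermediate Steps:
l(q) = 0 (l(q) = q - q = 0)
√(l(-111) + r(206, -198)) = √(0 + (-198 + 206)) = √(0 + 8) = √8 = 2*√2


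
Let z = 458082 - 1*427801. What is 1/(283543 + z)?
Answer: 1/313824 ≈ 3.1865e-6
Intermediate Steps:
z = 30281 (z = 458082 - 427801 = 30281)
1/(283543 + z) = 1/(283543 + 30281) = 1/313824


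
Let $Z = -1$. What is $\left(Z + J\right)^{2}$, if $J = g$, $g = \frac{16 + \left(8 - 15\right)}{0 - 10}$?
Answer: $\frac{361}{100} \approx 3.61$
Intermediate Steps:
$g = - \frac{9}{10}$ ($g = \frac{16 + \left(8 - 15\right)}{-10} = \left(16 - 7\right) \left(- \frac{1}{10}\right) = 9 \left(- \frac{1}{10}\right) = - \frac{9}{10} \approx -0.9$)
$J = - \frac{9}{10} \approx -0.9$
$\left(Z + J\right)^{2} = \left(-1 - \frac{9}{10}\right)^{2} = \left(- \frac{19}{10}\right)^{2} = \frac{361}{100}$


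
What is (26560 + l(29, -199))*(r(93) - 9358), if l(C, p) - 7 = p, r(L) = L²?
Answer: -18694912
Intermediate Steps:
l(C, p) = 7 + p
(26560 + l(29, -199))*(r(93) - 9358) = (26560 + (7 - 199))*(93² - 9358) = (26560 - 192)*(8649 - 9358) = 26368*(-709) = -18694912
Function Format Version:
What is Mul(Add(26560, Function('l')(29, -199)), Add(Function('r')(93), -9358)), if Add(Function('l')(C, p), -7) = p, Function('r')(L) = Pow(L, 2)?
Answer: -18694912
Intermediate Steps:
Function('l')(C, p) = Add(7, p)
Mul(Add(26560, Function('l')(29, -199)), Add(Function('r')(93), -9358)) = Mul(Add(26560, Add(7, -199)), Add(Pow(93, 2), -9358)) = Mul(Add(26560, -192), Add(8649, -9358)) = Mul(26368, -709) = -18694912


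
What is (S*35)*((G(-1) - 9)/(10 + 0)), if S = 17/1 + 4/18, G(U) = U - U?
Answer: -1085/2 ≈ -542.50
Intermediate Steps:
G(U) = 0
S = 155/9 (S = 17*1 + 4*(1/18) = 17 + 2/9 = 155/9 ≈ 17.222)
(S*35)*((G(-1) - 9)/(10 + 0)) = ((155/9)*35)*((0 - 9)/(10 + 0)) = 5425*(-9/10)/9 = 5425*(-9*⅒)/9 = (5425/9)*(-9/10) = -1085/2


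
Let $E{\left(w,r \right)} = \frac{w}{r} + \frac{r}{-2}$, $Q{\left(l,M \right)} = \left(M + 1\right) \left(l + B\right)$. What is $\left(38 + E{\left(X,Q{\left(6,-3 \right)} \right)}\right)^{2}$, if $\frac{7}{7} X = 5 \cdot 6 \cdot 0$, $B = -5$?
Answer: $1521$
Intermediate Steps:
$Q{\left(l,M \right)} = \left(1 + M\right) \left(-5 + l\right)$ ($Q{\left(l,M \right)} = \left(M + 1\right) \left(l - 5\right) = \left(1 + M\right) \left(-5 + l\right)$)
$X = 0$ ($X = 5 \cdot 6 \cdot 0 = 30 \cdot 0 = 0$)
$E{\left(w,r \right)} = - \frac{r}{2} + \frac{w}{r}$ ($E{\left(w,r \right)} = \frac{w}{r} + r \left(- \frac{1}{2}\right) = \frac{w}{r} - \frac{r}{2} = - \frac{r}{2} + \frac{w}{r}$)
$\left(38 + E{\left(X,Q{\left(6,-3 \right)} \right)}\right)^{2} = \left(38 - \frac{-5 + 6 - -15 - 18}{2}\right)^{2} = \left(38 - \frac{-5 + 6 + 15 - 18}{2}\right)^{2} = \left(38 + \left(\left(- \frac{1}{2}\right) \left(-2\right) + \frac{0}{-2}\right)\right)^{2} = \left(38 + \left(1 + 0 \left(- \frac{1}{2}\right)\right)\right)^{2} = \left(38 + \left(1 + 0\right)\right)^{2} = \left(38 + 1\right)^{2} = 39^{2} = 1521$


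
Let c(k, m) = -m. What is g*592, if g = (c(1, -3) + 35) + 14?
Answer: 30784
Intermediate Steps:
g = 52 (g = (-1*(-3) + 35) + 14 = (3 + 35) + 14 = 38 + 14 = 52)
g*592 = 52*592 = 30784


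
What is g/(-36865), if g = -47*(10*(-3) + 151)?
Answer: 5687/36865 ≈ 0.15427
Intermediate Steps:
g = -5687 (g = -47*(-30 + 151) = -47*121 = -5687)
g/(-36865) = -5687/(-36865) = -5687*(-1/36865) = 5687/36865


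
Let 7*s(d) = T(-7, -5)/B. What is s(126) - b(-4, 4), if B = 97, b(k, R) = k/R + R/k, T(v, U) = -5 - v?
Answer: 1360/679 ≈ 2.0029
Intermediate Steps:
b(k, R) = R/k + k/R
s(d) = 2/679 (s(d) = ((-5 - 1*(-7))/97)/7 = ((-5 + 7)*(1/97))/7 = (2*(1/97))/7 = (1/7)*(2/97) = 2/679)
s(126) - b(-4, 4) = 2/679 - (4/(-4) - 4/4) = 2/679 - (4*(-1/4) - 4*1/4) = 2/679 - (-1 - 1) = 2/679 - 1*(-2) = 2/679 + 2 = 1360/679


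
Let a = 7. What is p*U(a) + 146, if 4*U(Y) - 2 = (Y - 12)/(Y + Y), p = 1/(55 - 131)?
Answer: 621353/4256 ≈ 145.99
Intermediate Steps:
p = -1/76 (p = 1/(-76) = -1/76 ≈ -0.013158)
U(Y) = ½ + (-12 + Y)/(8*Y) (U(Y) = ½ + ((Y - 12)/(Y + Y))/4 = ½ + ((-12 + Y)/((2*Y)))/4 = ½ + ((-12 + Y)*(1/(2*Y)))/4 = ½ + ((-12 + Y)/(2*Y))/4 = ½ + (-12 + Y)/(8*Y))
p*U(a) + 146 = -(-12 + 5*7)/(608*7) + 146 = -(-12 + 35)/(608*7) + 146 = -23/(608*7) + 146 = -1/76*23/56 + 146 = -23/4256 + 146 = 621353/4256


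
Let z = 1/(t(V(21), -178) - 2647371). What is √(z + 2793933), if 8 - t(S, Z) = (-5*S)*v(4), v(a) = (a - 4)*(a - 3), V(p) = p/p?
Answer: √19581365633860736114/2647363 ≈ 1671.5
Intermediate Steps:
V(p) = 1
v(a) = (-4 + a)*(-3 + a)
t(S, Z) = 8 (t(S, Z) = 8 - (-5*S)*(12 + 4² - 7*4) = 8 - (-5*S)*(12 + 16 - 28) = 8 - (-5*S)*0 = 8 - 1*0 = 8 + 0 = 8)
z = -1/2647363 (z = 1/(8 - 2647371) = 1/(-2647363) = -1/2647363 ≈ -3.7773e-7)
√(z + 2793933) = √(-1/2647363 + 2793933) = √(7396554848678/2647363) = √19581365633860736114/2647363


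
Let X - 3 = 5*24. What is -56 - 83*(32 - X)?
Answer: 7497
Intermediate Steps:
X = 123 (X = 3 + 5*24 = 3 + 120 = 123)
-56 - 83*(32 - X) = -56 - 83*(32 - 1*123) = -56 - 83*(32 - 123) = -56 - 83*(-91) = -56 + 7553 = 7497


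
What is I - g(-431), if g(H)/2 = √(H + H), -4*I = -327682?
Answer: 163841/2 - 2*I*√862 ≈ 81921.0 - 58.72*I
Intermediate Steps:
I = 163841/2 (I = -¼*(-327682) = 163841/2 ≈ 81921.)
g(H) = 2*√2*√H (g(H) = 2*√(H + H) = 2*√(2*H) = 2*(√2*√H) = 2*√2*√H)
I - g(-431) = 163841/2 - 2*√2*√(-431) = 163841/2 - 2*√2*I*√431 = 163841/2 - 2*I*√862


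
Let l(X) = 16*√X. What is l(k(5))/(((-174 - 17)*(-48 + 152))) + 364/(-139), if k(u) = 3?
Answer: -364/139 - 2*√3/2483 ≈ -2.6201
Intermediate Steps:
l(k(5))/(((-174 - 17)*(-48 + 152))) + 364/(-139) = (16*√3)/(((-174 - 17)*(-48 + 152))) + 364/(-139) = (16*√3)/((-191*104)) + 364*(-1/139) = (16*√3)/(-19864) - 364/139 = (16*√3)*(-1/19864) - 364/139 = -2*√3/2483 - 364/139 = -364/139 - 2*√3/2483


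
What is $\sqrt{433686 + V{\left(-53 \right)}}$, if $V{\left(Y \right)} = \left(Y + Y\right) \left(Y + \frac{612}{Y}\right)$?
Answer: $4 \sqrt{27533} \approx 663.72$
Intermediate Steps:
$V{\left(Y \right)} = 2 Y \left(Y + \frac{612}{Y}\right)$
$\sqrt{433686 + V{\left(-53 \right)}} = \sqrt{433686 + \left(1224 + 2 \left(-53\right)^{2}\right)} = \sqrt{433686 + \left(1224 + 2 \cdot 2809\right)} = \sqrt{433686 + \left(1224 + 5618\right)} = \sqrt{433686 + 6842} = \sqrt{440528} = 4 \sqrt{27533}$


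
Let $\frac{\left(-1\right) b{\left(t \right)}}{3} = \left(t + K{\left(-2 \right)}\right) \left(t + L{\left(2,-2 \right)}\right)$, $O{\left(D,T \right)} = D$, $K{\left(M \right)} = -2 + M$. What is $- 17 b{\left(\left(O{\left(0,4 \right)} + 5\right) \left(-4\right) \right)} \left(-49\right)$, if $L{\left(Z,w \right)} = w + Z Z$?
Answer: $-1079568$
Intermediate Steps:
$L{\left(Z,w \right)} = w + Z^{2}$
$b{\left(t \right)} = - 3 \left(-4 + t\right) \left(2 + t\right)$ ($b{\left(t \right)} = - 3 \left(t - 4\right) \left(t - \left(2 - 2^{2}\right)\right) = - 3 \left(t - 4\right) \left(t + \left(-2 + 4\right)\right) = - 3 \left(-4 + t\right) \left(t + 2\right) = - 3 \left(-4 + t\right) \left(2 + t\right)$)
$- 17 b{\left(\left(O{\left(0,4 \right)} + 5\right) \left(-4\right) \right)} \left(-49\right) = - 17 \left(24 - 3 \left(\left(0 + 5\right) \left(-4\right)\right)^{2} + 6 \left(0 + 5\right) \left(-4\right)\right) \left(-49\right) = - 17 \left(24 - 3 \left(5 \left(-4\right)\right)^{2} + 6 \cdot 5 \left(-4\right)\right) \left(-49\right) = - 17 \left(24 - 3 \left(-20\right)^{2} + 6 \left(-20\right)\right) \left(-49\right) = - 17 \left(24 - 1200 - 120\right) \left(-49\right) = \left(-17\right) \left(-1296\right) \left(-49\right) = 22032 \left(-49\right) = -1079568$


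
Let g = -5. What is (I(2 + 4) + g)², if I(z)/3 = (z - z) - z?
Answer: 529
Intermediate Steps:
I(z) = -3*z (I(z) = 3*((z - z) - z) = 3*(0 - z) = 3*(-z) = -3*z)
(I(2 + 4) + g)² = (-3*(2 + 4) - 5)² = (-3*6 - 5)² = (-18 - 5)² = (-23)² = 529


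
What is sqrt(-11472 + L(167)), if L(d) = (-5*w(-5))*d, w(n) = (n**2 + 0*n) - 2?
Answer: I*sqrt(30677) ≈ 175.15*I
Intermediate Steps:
w(n) = -2 + n**2 (w(n) = (n**2 + 0) - 2 = n**2 - 2 = -2 + n**2)
L(d) = -115*d (L(d) = (-5*(-2 + (-5)**2))*d = (-5*(-2 + 25))*d = (-5*23)*d = -115*d)
sqrt(-11472 + L(167)) = sqrt(-11472 - 115*167) = sqrt(-11472 - 19205) = sqrt(-30677) = I*sqrt(30677)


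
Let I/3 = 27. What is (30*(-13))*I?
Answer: -31590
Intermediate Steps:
I = 81 (I = 3*27 = 81)
(30*(-13))*I = (30*(-13))*81 = -390*81 = -31590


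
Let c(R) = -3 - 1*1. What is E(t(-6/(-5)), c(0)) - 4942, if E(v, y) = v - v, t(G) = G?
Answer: -4942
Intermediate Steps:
c(R) = -4 (c(R) = -3 - 1 = -4)
E(v, y) = 0
E(t(-6/(-5)), c(0)) - 4942 = 0 - 4942 = -4942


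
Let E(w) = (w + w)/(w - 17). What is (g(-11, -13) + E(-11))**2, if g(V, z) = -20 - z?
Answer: 7569/196 ≈ 38.617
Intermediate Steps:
E(w) = 2*w/(-17 + w) (E(w) = (2*w)/(-17 + w) = 2*w/(-17 + w))
(g(-11, -13) + E(-11))**2 = ((-20 - 1*(-13)) + 2*(-11)/(-17 - 11))**2 = ((-20 + 13) + 2*(-11)/(-28))**2 = (-7 + 2*(-11)*(-1/28))**2 = (-7 + 11/14)**2 = (-87/14)**2 = 7569/196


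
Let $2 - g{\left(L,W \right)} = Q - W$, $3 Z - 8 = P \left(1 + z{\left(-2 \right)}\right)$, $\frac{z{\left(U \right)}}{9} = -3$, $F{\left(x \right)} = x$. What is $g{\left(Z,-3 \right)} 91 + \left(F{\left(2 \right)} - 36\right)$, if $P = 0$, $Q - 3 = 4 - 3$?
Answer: $-489$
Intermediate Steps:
$Q = 4$ ($Q = 3 + \left(4 - 3\right) = 3 + 1 = 4$)
$z{\left(U \right)} = -27$ ($z{\left(U \right)} = 9 \left(-3\right) = -27$)
$Z = \frac{8}{3}$ ($Z = \frac{8}{3} + \frac{0 \left(1 - 27\right)}{3} = \frac{8}{3} + \frac{0 \left(-26\right)}{3} = \frac{8}{3} + \frac{1}{3} \cdot 0 = \frac{8}{3} + 0 = \frac{8}{3} \approx 2.6667$)
$g{\left(L,W \right)} = -2 + W$ ($g{\left(L,W \right)} = 2 - \left(4 - W\right) = 2 + \left(-4 + W\right) = -2 + W$)
$g{\left(Z,-3 \right)} 91 + \left(F{\left(2 \right)} - 36\right) = \left(-2 - 3\right) 91 + \left(2 - 36\right) = \left(-5\right) 91 - 34 = -455 - 34 = -489$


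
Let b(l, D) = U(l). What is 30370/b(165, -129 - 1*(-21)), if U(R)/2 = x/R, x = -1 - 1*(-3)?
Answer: 2505525/2 ≈ 1.2528e+6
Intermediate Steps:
x = 2 (x = -1 + 3 = 2)
U(R) = 4/R (U(R) = 2*(2/R) = 4/R)
b(l, D) = 4/l
30370/b(165, -129 - 1*(-21)) = 30370/((4/165)) = 30370/((4*(1/165))) = 30370/(4/165) = 30370*(165/4) = 2505525/2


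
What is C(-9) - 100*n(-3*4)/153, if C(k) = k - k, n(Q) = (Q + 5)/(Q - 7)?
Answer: -700/2907 ≈ -0.24080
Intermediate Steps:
n(Q) = (5 + Q)/(-7 + Q)
C(k) = 0
C(-9) - 100*n(-3*4)/153 = 0 - 100*(5 - 3*4)/(-7 - 3*4)/153 = 0 - 100*(5 - 12)/(-7 - 12)/153 = 0 - 100*-7/(-19)/153 = 0 - 100*(-1/19*(-7))/153 = 0 - 700/(19*153) = 0 - 100*7/2907 = 0 - 700/2907 = -700/2907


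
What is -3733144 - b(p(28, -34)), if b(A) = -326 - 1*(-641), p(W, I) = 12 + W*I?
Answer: -3733459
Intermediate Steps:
p(W, I) = 12 + I*W
b(A) = 315 (b(A) = -326 + 641 = 315)
-3733144 - b(p(28, -34)) = -3733144 - 1*315 = -3733144 - 315 = -3733459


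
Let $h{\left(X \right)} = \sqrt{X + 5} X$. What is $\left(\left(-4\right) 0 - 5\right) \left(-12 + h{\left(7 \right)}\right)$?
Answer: $60 - 70 \sqrt{3} \approx -61.244$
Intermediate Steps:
$h{\left(X \right)} = X \sqrt{5 + X}$ ($h{\left(X \right)} = \sqrt{5 + X} X = X \sqrt{5 + X}$)
$\left(\left(-4\right) 0 - 5\right) \left(-12 + h{\left(7 \right)}\right) = \left(\left(-4\right) 0 - 5\right) \left(-12 + 7 \sqrt{5 + 7}\right) = \left(0 - 5\right) \left(-12 + 7 \sqrt{12}\right) = - 5 \left(-12 + 7 \cdot 2 \sqrt{3}\right) = - 5 \left(-12 + 14 \sqrt{3}\right) = 60 - 70 \sqrt{3}$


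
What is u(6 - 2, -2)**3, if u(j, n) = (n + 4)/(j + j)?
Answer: 1/64 ≈ 0.015625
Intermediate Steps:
u(j, n) = (4 + n)/(2*j) (u(j, n) = (4 + n)/((2*j)) = (4 + n)*(1/(2*j)) = (4 + n)/(2*j))
u(6 - 2, -2)**3 = ((4 - 2)/(2*(6 - 2)))**3 = ((1/2)*2/4)**3 = ((1/2)*(1/4)*2)**3 = (1/4)**3 = 1/64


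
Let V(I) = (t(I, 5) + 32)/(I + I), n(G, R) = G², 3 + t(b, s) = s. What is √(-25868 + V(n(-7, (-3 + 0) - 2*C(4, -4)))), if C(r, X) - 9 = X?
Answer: 3*I*√140835/7 ≈ 160.83*I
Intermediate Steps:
t(b, s) = -3 + s
C(r, X) = 9 + X
V(I) = 17/I (V(I) = ((-3 + 5) + 32)/(I + I) = (2 + 32)/((2*I)) = 34*(1/(2*I)) = 17/I)
√(-25868 + V(n(-7, (-3 + 0) - 2*C(4, -4)))) = √(-25868 + 17/((-7)²)) = √(-25868 + 17/49) = √(-1267515/49) = 3*I*√140835/7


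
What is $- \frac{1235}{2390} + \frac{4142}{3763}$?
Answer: $\frac{1050415}{1798714} \approx 0.58398$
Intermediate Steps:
$- \frac{1235}{2390} + \frac{4142}{3763} = \left(-1235\right) \frac{1}{2390} + 4142 \cdot \frac{1}{3763} = - \frac{247}{478} + \frac{4142}{3763} = \frac{1050415}{1798714}$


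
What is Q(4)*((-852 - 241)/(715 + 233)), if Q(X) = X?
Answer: -1093/237 ≈ -4.6118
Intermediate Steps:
Q(4)*((-852 - 241)/(715 + 233)) = 4*((-852 - 241)/(715 + 233)) = 4*(-1093/948) = -1093/237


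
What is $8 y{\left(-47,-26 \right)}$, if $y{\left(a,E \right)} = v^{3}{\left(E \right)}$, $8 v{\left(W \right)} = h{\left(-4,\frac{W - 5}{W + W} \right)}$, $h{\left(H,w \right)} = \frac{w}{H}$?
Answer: $- \frac{29791}{575930368} \approx -5.1727 \cdot 10^{-5}$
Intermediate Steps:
$v{\left(W \right)} = - \frac{-5 + W}{64 W}$ ($v{\left(W \right)} = \frac{\frac{W - 5}{W + W} \frac{1}{-4}}{8} = \frac{\frac{-5 + W}{2 W} \left(- \frac{1}{4}\right)}{8} = \frac{\left(- \frac{1}{8}\right) \frac{1}{W} \left(-5 + W\right)}{8} = - \frac{-5 + W}{64 W}$)
$y{\left(a,E \right)} = \frac{\left(5 - E\right)^{3}}{262144 E^{3}}$ ($y{\left(a,E \right)} = \left(\frac{5 - E}{64 E}\right)^{3} = \frac{\left(5 - E\right)^{3}}{262144 E^{3}}$)
$8 y{\left(-47,-26 \right)} = 8 \frac{\left(5 - -26\right)^{3}}{262144 \left(-17576\right)} = 8 \cdot \frac{1}{262144} \left(- \frac{1}{17576}\right) \left(5 + 26\right)^{3} = 8 \cdot \frac{1}{262144} \left(- \frac{1}{17576}\right) 31^{3} = 8 \cdot \frac{1}{262144} \left(- \frac{1}{17576}\right) 29791 = 8 \left(- \frac{29791}{4607442944}\right) = - \frac{29791}{575930368}$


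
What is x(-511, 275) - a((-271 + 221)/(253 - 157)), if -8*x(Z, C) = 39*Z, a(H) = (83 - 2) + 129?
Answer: 18249/8 ≈ 2281.1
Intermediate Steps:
a(H) = 210 (a(H) = 81 + 129 = 210)
x(Z, C) = -39*Z/8
x(-511, 275) - a((-271 + 221)/(253 - 157)) = -39/8*(-511) - 1*210 = 19929/8 - 210 = 18249/8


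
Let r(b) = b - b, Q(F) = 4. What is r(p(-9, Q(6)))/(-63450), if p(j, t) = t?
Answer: 0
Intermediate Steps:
r(b) = 0
r(p(-9, Q(6)))/(-63450) = 0/(-63450) = 0*(-1/63450) = 0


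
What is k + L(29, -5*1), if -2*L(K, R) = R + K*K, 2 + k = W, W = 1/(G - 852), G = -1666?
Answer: -1057561/2518 ≈ -420.00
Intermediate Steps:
W = -1/2518 (W = 1/(-1666 - 852) = 1/(-2518) = -1/2518 ≈ -0.00039714)
k = -5037/2518 (k = -2 - 1/2518 = -5037/2518 ≈ -2.0004)
L(K, R) = -R/2 - K**2/2 (L(K, R) = -(R + K*K)/2 = -(R + K**2)/2 = -R/2 - K**2/2)
k + L(29, -5*1) = -5037/2518 + (-(-5)/2 - 1/2*29**2) = -5037/2518 + (-1/2*(-5) - 1/2*841) = -5037/2518 + (5/2 - 841/2) = -5037/2518 - 418 = -1057561/2518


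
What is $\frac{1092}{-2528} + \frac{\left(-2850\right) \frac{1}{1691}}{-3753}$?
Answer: $- \frac{30363947}{70366248} \approx -0.43151$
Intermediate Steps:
$\frac{1092}{-2528} + \frac{\left(-2850\right) \frac{1}{1691}}{-3753} = 1092 \left(- \frac{1}{2528}\right) + \left(-2850\right) \frac{1}{1691} \left(- \frac{1}{3753}\right) = - \frac{273}{632} - - \frac{50}{111339} = - \frac{273}{632} + \frac{50}{111339} = - \frac{30363947}{70366248}$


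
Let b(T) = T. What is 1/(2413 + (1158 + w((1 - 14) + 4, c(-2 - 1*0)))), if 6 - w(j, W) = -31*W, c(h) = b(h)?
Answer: 1/3515 ≈ 0.00028449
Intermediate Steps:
c(h) = h
w(j, W) = 6 + 31*W (w(j, W) = 6 - (-31)*W = 6 + 31*W)
1/(2413 + (1158 + w((1 - 14) + 4, c(-2 - 1*0)))) = 1/(2413 + (1158 + (6 + 31*(-2 - 1*0)))) = 1/(2413 + (1158 + (6 + 31*(-2 + 0)))) = 1/(2413 + (1158 + (6 + 31*(-2)))) = 1/(2413 + (1158 + (6 - 62))) = 1/(2413 + (1158 - 56)) = 1/(2413 + 1102) = 1/3515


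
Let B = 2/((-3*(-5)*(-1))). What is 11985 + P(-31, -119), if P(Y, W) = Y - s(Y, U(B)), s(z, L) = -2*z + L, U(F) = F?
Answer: 178382/15 ≈ 11892.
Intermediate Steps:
B = -2/15 (B = 2/((15*(-1))) = 2/(-15) = 2*(-1/15) = -2/15 ≈ -0.13333)
s(z, L) = L - 2*z
P(Y, W) = 2/15 + 3*Y (P(Y, W) = Y - (-2/15 - 2*Y) = Y + (2/15 + 2*Y) = 2/15 + 3*Y)
11985 + P(-31, -119) = 11985 + (2/15 + 3*(-31)) = 11985 + (2/15 - 93) = 11985 - 1393/15 = 178382/15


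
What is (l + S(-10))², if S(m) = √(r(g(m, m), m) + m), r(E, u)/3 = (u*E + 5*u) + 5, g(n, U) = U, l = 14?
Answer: (14 + √155)² ≈ 699.60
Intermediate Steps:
r(E, u) = 15 + 15*u + 3*E*u (r(E, u) = 3*((u*E + 5*u) + 5) = 3*((E*u + 5*u) + 5) = 3*((5*u + E*u) + 5) = 3*(5 + 5*u + E*u) = 15 + 15*u + 3*E*u)
S(m) = √(15 + 3*m² + 16*m) (S(m) = √((15 + 15*m + 3*m*m) + m) = √((15 + 15*m + 3*m²) + m) = √((15 + 3*m² + 15*m) + m) = √(15 + 3*m² + 16*m))
(l + S(-10))² = (14 + √(15 + 3*(-10)² + 16*(-10)))² = (14 + √(15 + 3*100 - 160))² = (14 + √(15 + 300 - 160))² = (14 + √155)²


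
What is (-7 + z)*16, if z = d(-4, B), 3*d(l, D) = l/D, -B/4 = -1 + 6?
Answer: -1664/15 ≈ -110.93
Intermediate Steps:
B = -20 (B = -4*(-1 + 6) = -4*5 = -20)
d(l, D) = l/(3*D) (d(l, D) = (l/D)/3 = l/(3*D))
z = 1/15 (z = (⅓)*(-4)/(-20) = (⅓)*(-4)*(-1/20) = 1/15 ≈ 0.066667)
(-7 + z)*16 = (-7 + 1/15)*16 = -104/15*16 = -1664/15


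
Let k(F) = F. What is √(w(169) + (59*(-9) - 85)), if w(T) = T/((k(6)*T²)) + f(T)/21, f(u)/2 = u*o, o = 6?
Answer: I*√154849674/546 ≈ 22.791*I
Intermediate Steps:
f(u) = 12*u (f(u) = 2*(u*6) = 2*(6*u) = 12*u)
w(T) = 1/(6*T) + 4*T/7 (w(T) = T/((6*T²)) + (12*T)/21 = T*(1/(6*T²)) + (12*T)*(1/21) = 1/(6*T) + 4*T/7)
√(w(169) + (59*(-9) - 85)) = √((1/42)*(7 + 24*169²)/169 + (59*(-9) - 85)) = √((1/42)*(1/169)*(7 + 24*28561) + (-531 - 85)) = √((1/42)*(1/169)*(7 + 685464) - 616) = √((1/42)*(1/169)*685471 - 616) = √(685471/7098 - 616) = √(-3686897/7098) = I*√154849674/546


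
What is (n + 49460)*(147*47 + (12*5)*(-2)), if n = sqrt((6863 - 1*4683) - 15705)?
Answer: 335783940 + 33945*I*sqrt(541) ≈ 3.3578e+8 + 7.8954e+5*I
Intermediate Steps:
n = 5*I*sqrt(541) (n = sqrt((6863 - 4683) - 15705) = sqrt(2180 - 15705) = sqrt(-13525) = 5*I*sqrt(541) ≈ 116.3*I)
(n + 49460)*(147*47 + (12*5)*(-2)) = (5*I*sqrt(541) + 49460)*(147*47 + (12*5)*(-2)) = (49460 + 5*I*sqrt(541))*(6909 + 60*(-2)) = (49460 + 5*I*sqrt(541))*(6909 - 120) = (49460 + 5*I*sqrt(541))*6789 = 335783940 + 33945*I*sqrt(541)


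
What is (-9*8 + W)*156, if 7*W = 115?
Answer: -60684/7 ≈ -8669.1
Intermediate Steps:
W = 115/7 (W = (1/7)*115 = 115/7 ≈ 16.429)
(-9*8 + W)*156 = (-9*8 + 115/7)*156 = (-72 + 115/7)*156 = -389/7*156 = -60684/7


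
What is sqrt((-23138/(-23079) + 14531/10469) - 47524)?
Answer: I*sqrt(156831115937376927)/1816647 ≈ 217.99*I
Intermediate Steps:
sqrt((-23138/(-23079) + 14531/10469) - 47524) = sqrt((-23138*(-1/23079) + 14531*(1/10469)) - 47524) = sqrt((23138/23079 + 14531/10469) - 47524) = sqrt(577592671/241614051 - 47524) = sqrt(-11481888567053/241614051) = I*sqrt(156831115937376927)/1816647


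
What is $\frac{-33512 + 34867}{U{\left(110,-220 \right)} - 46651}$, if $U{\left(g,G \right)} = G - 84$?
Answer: $- \frac{271}{9391} \approx -0.028857$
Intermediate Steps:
$U{\left(g,G \right)} = -84 + G$ ($U{\left(g,G \right)} = G - 84 = -84 + G$)
$\frac{-33512 + 34867}{U{\left(110,-220 \right)} - 46651} = \frac{-33512 + 34867}{\left(-84 - 220\right) - 46651} = \frac{1355}{-304 - 46651} = \frac{1355}{-46955} = 1355 \left(- \frac{1}{46955}\right) = - \frac{271}{9391}$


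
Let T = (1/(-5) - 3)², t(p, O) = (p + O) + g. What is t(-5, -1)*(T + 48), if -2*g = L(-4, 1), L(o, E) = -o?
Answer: -11648/25 ≈ -465.92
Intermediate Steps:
g = -2 (g = -(-1)*(-4)/2 = -½*4 = -2)
t(p, O) = -2 + O + p (t(p, O) = (p + O) - 2 = (O + p) - 2 = -2 + O + p)
T = 256/25 (T = (-⅕ - 3)² = (-16/5)² = 256/25 ≈ 10.240)
t(-5, -1)*(T + 48) = (-2 - 1 - 5)*(256/25 + 48) = -8*1456/25 = -11648/25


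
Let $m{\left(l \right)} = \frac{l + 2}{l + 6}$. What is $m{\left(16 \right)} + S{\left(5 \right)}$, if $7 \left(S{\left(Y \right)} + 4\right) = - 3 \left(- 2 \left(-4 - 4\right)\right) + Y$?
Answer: $- \frac{718}{77} \approx -9.3247$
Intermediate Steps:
$S{\left(Y \right)} = - \frac{76}{7} + \frac{Y}{7}$ ($S{\left(Y \right)} = -4 + \frac{- 3 \left(- 2 \left(-4 - 4\right)\right) + Y}{7} = -4 + \frac{- 3 \left(\left(-2\right) \left(-8\right)\right) + Y}{7} = -4 + \frac{\left(-3\right) 16 + Y}{7} = -4 + \frac{-48 + Y}{7} = -4 + \left(- \frac{48}{7} + \frac{Y}{7}\right) = - \frac{76}{7} + \frac{Y}{7}$)
$m{\left(l \right)} = \frac{2 + l}{6 + l}$
$m{\left(16 \right)} + S{\left(5 \right)} = \frac{2 + 16}{6 + 16} + \left(- \frac{76}{7} + \frac{1}{7} \cdot 5\right) = \frac{1}{22} \cdot 18 + \left(- \frac{76}{7} + \frac{5}{7}\right) = \frac{1}{22} \cdot 18 - \frac{71}{7} = \frac{9}{11} - \frac{71}{7} = - \frac{718}{77}$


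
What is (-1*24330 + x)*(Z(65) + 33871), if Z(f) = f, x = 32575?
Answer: 279802320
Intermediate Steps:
(-1*24330 + x)*(Z(65) + 33871) = (-1*24330 + 32575)*(65 + 33871) = (-24330 + 32575)*33936 = 8245*33936 = 279802320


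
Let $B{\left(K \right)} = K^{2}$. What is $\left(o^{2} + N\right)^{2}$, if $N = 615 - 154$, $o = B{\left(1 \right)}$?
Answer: $213444$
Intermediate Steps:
$o = 1$ ($o = 1^{2} = 1$)
$N = 461$
$\left(o^{2} + N\right)^{2} = \left(1^{2} + 461\right)^{2} = \left(1 + 461\right)^{2} = 462^{2} = 213444$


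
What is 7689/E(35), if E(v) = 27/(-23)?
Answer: -58949/9 ≈ -6549.9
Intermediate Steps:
E(v) = -27/23 (E(v) = 27*(-1/23) = -27/23)
7689/E(35) = 7689/(-27/23) = 7689*(-23/27) = -58949/9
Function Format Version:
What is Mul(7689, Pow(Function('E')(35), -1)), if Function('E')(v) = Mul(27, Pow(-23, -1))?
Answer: Rational(-58949, 9) ≈ -6549.9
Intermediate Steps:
Function('E')(v) = Rational(-27, 23) (Function('E')(v) = Mul(27, Rational(-1, 23)) = Rational(-27, 23))
Mul(7689, Pow(Function('E')(35), -1)) = Mul(7689, Pow(Rational(-27, 23), -1)) = Mul(7689, Rational(-23, 27)) = Rational(-58949, 9)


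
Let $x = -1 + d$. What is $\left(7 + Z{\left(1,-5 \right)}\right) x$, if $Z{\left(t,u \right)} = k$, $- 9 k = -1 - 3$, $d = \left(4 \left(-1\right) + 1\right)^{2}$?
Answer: $\frac{536}{9} \approx 59.556$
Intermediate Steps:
$d = 9$ ($d = \left(-4 + 1\right)^{2} = \left(-3\right)^{2} = 9$)
$k = \frac{4}{9}$ ($k = - \frac{-1 - 3}{9} = \left(- \frac{1}{9}\right) \left(-4\right) = \frac{4}{9} \approx 0.44444$)
$Z{\left(t,u \right)} = \frac{4}{9}$
$x = 8$ ($x = -1 + 9 = 8$)
$\left(7 + Z{\left(1,-5 \right)}\right) x = \left(7 + \frac{4}{9}\right) 8 = \frac{67}{9} \cdot 8 = \frac{536}{9}$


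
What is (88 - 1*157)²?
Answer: 4761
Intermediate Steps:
(88 - 1*157)² = (88 - 157)² = (-69)² = 4761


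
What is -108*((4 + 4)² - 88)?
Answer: 2592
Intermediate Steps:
-108*((4 + 4)² - 88) = -108*(8² - 88) = -108*(64 - 88) = -108*(-24) = 2592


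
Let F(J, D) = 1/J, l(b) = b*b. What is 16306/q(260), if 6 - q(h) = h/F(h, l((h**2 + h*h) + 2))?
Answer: -8153/33797 ≈ -0.24123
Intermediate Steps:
l(b) = b**2
q(h) = 6 - h**2 (q(h) = 6 - h/(1/h) = 6 - h*h = 6 - h**2)
16306/q(260) = 16306/(6 - 1*260**2) = 16306/(6 - 1*67600) = 16306/(6 - 67600) = 16306/(-67594) = 16306*(-1/67594) = -8153/33797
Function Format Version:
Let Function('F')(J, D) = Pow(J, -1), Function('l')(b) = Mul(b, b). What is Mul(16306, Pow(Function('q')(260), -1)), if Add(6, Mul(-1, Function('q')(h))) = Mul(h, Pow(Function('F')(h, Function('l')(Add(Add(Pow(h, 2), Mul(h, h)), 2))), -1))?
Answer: Rational(-8153, 33797) ≈ -0.24123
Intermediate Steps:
Function('l')(b) = Pow(b, 2)
Function('q')(h) = Add(6, Mul(-1, Pow(h, 2))) (Function('q')(h) = Add(6, Mul(-1, Mul(h, Pow(Pow(h, -1), -1)))) = Add(6, Mul(-1, Mul(h, h))) = Add(6, Mul(-1, Pow(h, 2))))
Mul(16306, Pow(Function('q')(260), -1)) = Mul(16306, Pow(Add(6, Mul(-1, Pow(260, 2))), -1)) = Mul(16306, Pow(Add(6, Mul(-1, 67600)), -1)) = Mul(16306, Pow(Add(6, -67600), -1)) = Mul(16306, Pow(-67594, -1)) = Mul(16306, Rational(-1, 67594)) = Rational(-8153, 33797)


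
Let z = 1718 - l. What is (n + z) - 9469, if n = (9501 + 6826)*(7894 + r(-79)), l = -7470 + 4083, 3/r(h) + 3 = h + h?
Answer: 20749787833/161 ≈ 1.2888e+8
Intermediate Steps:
r(h) = 3/(-3 + 2*h) (r(h) = 3/(-3 + (h + h)) = 3/(-3 + 2*h))
l = -3387
z = 5105 (z = 1718 - 1*(-3387) = 1718 + 3387 = 5105)
n = 20750490437/161 (n = (9501 + 6826)*(7894 + 3/(-3 + 2*(-79))) = 16327*(7894 + 3/(-3 - 158)) = 16327*(7894 + 3/(-161)) = 16327*(7894 + 3*(-1/161)) = 16327*(7894 - 3/161) = 16327*(1270931/161) = 20750490437/161 ≈ 1.2888e+8)
(n + z) - 9469 = (20750490437/161 + 5105) - 9469 = 20751312342/161 - 9469 = 20749787833/161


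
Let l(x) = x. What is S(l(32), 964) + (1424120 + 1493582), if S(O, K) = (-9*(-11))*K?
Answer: 3013138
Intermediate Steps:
S(O, K) = 99*K
S(l(32), 964) + (1424120 + 1493582) = 99*964 + (1424120 + 1493582) = 95436 + 2917702 = 3013138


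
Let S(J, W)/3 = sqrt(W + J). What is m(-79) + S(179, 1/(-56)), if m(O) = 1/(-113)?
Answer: -1/113 + 3*sqrt(140322)/28 ≈ 40.126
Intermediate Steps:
m(O) = -1/113
S(J, W) = 3*sqrt(J + W) (S(J, W) = 3*sqrt(W + J) = 3*sqrt(J + W))
m(-79) + S(179, 1/(-56)) = -1/113 + 3*sqrt(179 + 1/(-56)) = -1/113 + 3*sqrt(179 - 1/56) = -1/113 + 3*sqrt(10023/56) = -1/113 + 3*(sqrt(140322)/28) = -1/113 + 3*sqrt(140322)/28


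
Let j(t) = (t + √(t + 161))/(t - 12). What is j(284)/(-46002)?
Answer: -71/3128136 - √445/12512544 ≈ -2.4383e-5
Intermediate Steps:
j(t) = (t + √(161 + t))/(-12 + t)
j(284)/(-46002) = ((284 + √(161 + 284))/(-12 + 284))/(-46002) = ((284 + √445)/272)*(-1/46002) = (71/68 + √445/272)*(-1/46002) = -71/3128136 - √445/12512544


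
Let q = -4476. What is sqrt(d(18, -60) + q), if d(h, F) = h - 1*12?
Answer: I*sqrt(4470) ≈ 66.858*I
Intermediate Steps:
d(h, F) = -12 + h (d(h, F) = h - 12 = -12 + h)
sqrt(d(18, -60) + q) = sqrt((-12 + 18) - 4476) = sqrt(6 - 4476) = sqrt(-4470) = I*sqrt(4470)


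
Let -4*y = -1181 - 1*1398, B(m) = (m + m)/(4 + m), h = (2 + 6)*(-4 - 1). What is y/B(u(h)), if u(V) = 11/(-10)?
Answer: -74791/88 ≈ -849.90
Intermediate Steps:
h = -40 (h = 8*(-5) = -40)
u(V) = -11/10 (u(V) = 11*(-1/10) = -11/10)
B(m) = 2*m/(4 + m) (B(m) = (2*m)/(4 + m) = 2*m/(4 + m))
y = 2579/4 (y = -(-1181 - 1*1398)/4 = -(-1181 - 1398)/4 = -1/4*(-2579) = 2579/4 ≈ 644.75)
y/B(u(h)) = 2579/(4*((2*(-11/10)/(4 - 11/10)))) = 2579/(4*((2*(-11/10)/(29/10)))) = 2579/(4*((2*(-11/10)*(10/29)))) = 2579/(4*(-22/29)) = (2579/4)*(-29/22) = -74791/88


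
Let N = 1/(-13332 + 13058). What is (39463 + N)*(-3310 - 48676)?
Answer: -281058695973/137 ≈ -2.0515e+9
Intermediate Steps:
N = -1/274 (N = 1/(-274) = -1/274 ≈ -0.0036496)
(39463 + N)*(-3310 - 48676) = (39463 - 1/274)*(-3310 - 48676) = (10812861/274)*(-51986) = -281058695973/137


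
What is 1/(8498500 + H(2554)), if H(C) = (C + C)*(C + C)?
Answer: 1/34590164 ≈ 2.8910e-8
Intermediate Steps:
H(C) = 4*C² (H(C) = (2*C)*(2*C) = 4*C²)
1/(8498500 + H(2554)) = 1/(8498500 + 4*2554²) = 1/(8498500 + 4*6522916) = 1/(8498500 + 26091664) = 1/34590164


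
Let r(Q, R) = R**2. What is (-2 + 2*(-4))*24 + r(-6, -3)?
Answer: -231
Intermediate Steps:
(-2 + 2*(-4))*24 + r(-6, -3) = (-2 + 2*(-4))*24 + (-3)**2 = (-2 - 8)*24 + 9 = -10*24 + 9 = -240 + 9 = -231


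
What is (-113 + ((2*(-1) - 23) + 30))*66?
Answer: -7128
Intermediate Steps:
(-113 + ((2*(-1) - 23) + 30))*66 = (-113 + ((-2 - 23) + 30))*66 = (-113 + (-25 + 30))*66 = (-113 + 5)*66 = -108*66 = -7128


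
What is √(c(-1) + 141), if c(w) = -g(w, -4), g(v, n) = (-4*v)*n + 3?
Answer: √154 ≈ 12.410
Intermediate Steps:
g(v, n) = 3 - 4*n*v (g(v, n) = -4*n*v + 3 = 3 - 4*n*v)
c(w) = -3 - 16*w (c(w) = -(3 - 4*(-4)*w) = -(3 + 16*w) = -3 - 16*w)
√(c(-1) + 141) = √((-3 - 16*(-1)) + 141) = √((-3 + 16) + 141) = √(13 + 141) = √154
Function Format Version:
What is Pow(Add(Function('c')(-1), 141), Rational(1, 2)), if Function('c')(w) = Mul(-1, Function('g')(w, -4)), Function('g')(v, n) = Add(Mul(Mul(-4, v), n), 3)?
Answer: Pow(154, Rational(1, 2)) ≈ 12.410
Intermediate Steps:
Function('g')(v, n) = Add(3, Mul(-4, n, v)) (Function('g')(v, n) = Add(Mul(-4, n, v), 3) = Add(3, Mul(-4, n, v)))
Function('c')(w) = Add(-3, Mul(-16, w)) (Function('c')(w) = Mul(-1, Add(3, Mul(-4, -4, w))) = Mul(-1, Add(3, Mul(16, w))) = Add(-3, Mul(-16, w)))
Pow(Add(Function('c')(-1), 141), Rational(1, 2)) = Pow(Add(Add(-3, Mul(-16, -1)), 141), Rational(1, 2)) = Pow(Add(Add(-3, 16), 141), Rational(1, 2)) = Pow(Add(13, 141), Rational(1, 2)) = Pow(154, Rational(1, 2))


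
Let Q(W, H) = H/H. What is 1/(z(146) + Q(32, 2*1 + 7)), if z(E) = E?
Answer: 1/147 ≈ 0.0068027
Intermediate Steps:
Q(W, H) = 1
1/(z(146) + Q(32, 2*1 + 7)) = 1/(146 + 1) = 1/147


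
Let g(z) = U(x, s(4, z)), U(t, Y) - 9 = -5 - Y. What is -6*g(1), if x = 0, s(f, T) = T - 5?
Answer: -48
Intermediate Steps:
s(f, T) = -5 + T
U(t, Y) = 4 - Y (U(t, Y) = 9 + (-5 - Y) = 4 - Y)
g(z) = 9 - z (g(z) = 4 - (-5 + z) = 4 + (5 - z) = 9 - z)
-6*g(1) = -6*(9 - 1*1) = -6*(9 - 1) = -6*8 = -48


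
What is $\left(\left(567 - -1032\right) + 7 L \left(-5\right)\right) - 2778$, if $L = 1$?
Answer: $-1214$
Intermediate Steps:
$\left(\left(567 - -1032\right) + 7 L \left(-5\right)\right) - 2778 = \left(\left(567 - -1032\right) + 7 \cdot 1 \left(-5\right)\right) - 2778 = \left(\left(567 + 1032\right) + 7 \left(-5\right)\right) - 2778 = \left(1599 - 35\right) - 2778 = 1564 - 2778 = -1214$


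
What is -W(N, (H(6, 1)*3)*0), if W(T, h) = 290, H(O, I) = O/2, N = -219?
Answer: -290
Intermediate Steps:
H(O, I) = O/2 (H(O, I) = O*(½) = O/2)
-W(N, (H(6, 1)*3)*0) = -1*290 = -290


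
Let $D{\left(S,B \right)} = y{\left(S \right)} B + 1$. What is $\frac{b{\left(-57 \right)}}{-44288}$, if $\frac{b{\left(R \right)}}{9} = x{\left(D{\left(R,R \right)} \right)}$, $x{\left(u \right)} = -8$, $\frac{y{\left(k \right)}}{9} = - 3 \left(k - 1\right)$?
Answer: $\frac{9}{5536} \approx 0.0016257$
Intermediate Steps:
$y{\left(k \right)} = 27 - 27 k$ ($y{\left(k \right)} = 9 \left(- 3 \left(k - 1\right)\right) = 9 \left(- 3 \left(-1 + k\right)\right) = 9 \left(3 - 3 k\right) = 27 - 27 k$)
$D{\left(S,B \right)} = 1 + B \left(27 - 27 S\right)$ ($D{\left(S,B \right)} = \left(27 - 27 S\right) B + 1 = B \left(27 - 27 S\right) + 1 = 1 + B \left(27 - 27 S\right)$)
$b{\left(R \right)} = -72$ ($b{\left(R \right)} = 9 \left(-8\right) = -72$)
$\frac{b{\left(-57 \right)}}{-44288} = - \frac{72}{-44288} = \left(-72\right) \left(- \frac{1}{44288}\right) = \frac{9}{5536}$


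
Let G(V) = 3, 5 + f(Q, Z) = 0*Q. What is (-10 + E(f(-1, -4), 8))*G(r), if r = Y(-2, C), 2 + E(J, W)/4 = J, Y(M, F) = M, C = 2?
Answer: -114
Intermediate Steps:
f(Q, Z) = -5 (f(Q, Z) = -5 + 0*Q = -5 + 0 = -5)
E(J, W) = -8 + 4*J
r = -2
(-10 + E(f(-1, -4), 8))*G(r) = (-10 + (-8 + 4*(-5)))*3 = (-10 + (-8 - 20))*3 = (-10 - 28)*3 = -38*3 = -114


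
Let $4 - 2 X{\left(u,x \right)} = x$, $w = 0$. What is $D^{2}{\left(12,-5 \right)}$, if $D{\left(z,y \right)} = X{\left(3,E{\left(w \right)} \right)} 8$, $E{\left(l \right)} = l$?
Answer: $256$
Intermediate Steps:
$X{\left(u,x \right)} = 2 - \frac{x}{2}$
$D{\left(z,y \right)} = 16$ ($D{\left(z,y \right)} = \left(2 - 0\right) 8 = \left(2 + 0\right) 8 = 2 \cdot 8 = 16$)
$D^{2}{\left(12,-5 \right)} = 16^{2} = 256$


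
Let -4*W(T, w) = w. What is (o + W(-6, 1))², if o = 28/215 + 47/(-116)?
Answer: 10712529/38875225 ≈ 0.27556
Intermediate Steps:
W(T, w) = -w/4
o = -6857/24940 (o = 28*(1/215) + 47*(-1/116) = 28/215 - 47/116 = -6857/24940 ≈ -0.27494)
(o + W(-6, 1))² = (-6857/24940 - ¼*1)² = (-6857/24940 - ¼)² = (-3273/6235)² = 10712529/38875225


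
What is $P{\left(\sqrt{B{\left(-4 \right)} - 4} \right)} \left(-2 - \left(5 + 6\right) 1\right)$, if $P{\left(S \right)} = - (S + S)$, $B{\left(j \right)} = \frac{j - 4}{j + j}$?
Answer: $26 i \sqrt{3} \approx 45.033 i$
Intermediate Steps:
$B{\left(j \right)} = \frac{-4 + j}{2 j}$
$P{\left(S \right)} = - 2 S$
$P{\left(\sqrt{B{\left(-4 \right)} - 4} \right)} \left(-2 - \left(5 + 6\right) 1\right) = - 2 \sqrt{\frac{-4 - 4}{2 \left(-4\right)} - 4} \left(-2 - \left(5 + 6\right) 1\right) = - 2 \sqrt{\frac{1}{2} \left(- \frac{1}{4}\right) \left(-8\right) - 4} \left(-2 - 11 \cdot 1\right) = - 2 \sqrt{1 - 4} \left(-2 - 11\right) = - 2 \sqrt{-3} \left(-2 - 11\right) = - 2 i \sqrt{3} \left(-13\right) = 26 i \sqrt{3}$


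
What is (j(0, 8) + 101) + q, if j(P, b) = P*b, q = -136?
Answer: -35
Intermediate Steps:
(j(0, 8) + 101) + q = (0*8 + 101) - 136 = (0 + 101) - 136 = 101 - 136 = -35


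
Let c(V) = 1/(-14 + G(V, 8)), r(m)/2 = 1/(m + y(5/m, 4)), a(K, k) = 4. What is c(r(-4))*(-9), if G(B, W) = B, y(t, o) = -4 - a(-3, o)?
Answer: 54/85 ≈ 0.63529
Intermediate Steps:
y(t, o) = -8 (y(t, o) = -4 - 1*4 = -4 - 4 = -8)
r(m) = 2/(-8 + m) (r(m) = 2/(m - 8) = 2/(-8 + m))
c(V) = 1/(-14 + V)
c(r(-4))*(-9) = -9/(-14 + 2/(-8 - 4)) = -9/(-14 + 2/(-12)) = -9/(-14 + 2*(-1/12)) = -9/(-14 - 1/6) = -9/(-85/6) = -6/85*(-9) = 54/85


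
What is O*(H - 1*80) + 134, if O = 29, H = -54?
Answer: -3752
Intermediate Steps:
O*(H - 1*80) + 134 = 29*(-54 - 1*80) + 134 = 29*(-54 - 80) + 134 = 29*(-134) + 134 = -3886 + 134 = -3752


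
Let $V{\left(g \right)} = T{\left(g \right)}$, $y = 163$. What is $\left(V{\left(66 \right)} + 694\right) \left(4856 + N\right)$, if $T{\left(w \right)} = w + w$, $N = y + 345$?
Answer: $4430664$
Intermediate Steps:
$N = 508$ ($N = 163 + 345 = 508$)
$T{\left(w \right)} = 2 w$
$V{\left(g \right)} = 2 g$
$\left(V{\left(66 \right)} + 694\right) \left(4856 + N\right) = \left(2 \cdot 66 + 694\right) \left(4856 + 508\right) = \left(132 + 694\right) 5364 = 826 \cdot 5364 = 4430664$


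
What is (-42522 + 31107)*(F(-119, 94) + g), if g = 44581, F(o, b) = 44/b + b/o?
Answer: -2846213052195/5593 ≈ -5.0889e+8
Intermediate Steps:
(-42522 + 31107)*(F(-119, 94) + g) = (-42522 + 31107)*((44/94 + 94/(-119)) + 44581) = -11415*((44*(1/94) + 94*(-1/119)) + 44581) = -11415*((22/47 - 94/119) + 44581) = -11415*(-1800/5593 + 44581) = -11415*249339733/5593 = -2846213052195/5593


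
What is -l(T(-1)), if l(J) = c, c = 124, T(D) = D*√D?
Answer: -124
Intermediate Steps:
T(D) = D^(3/2)
l(J) = 124
-l(T(-1)) = -1*124 = -124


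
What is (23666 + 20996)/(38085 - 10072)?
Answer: 44662/28013 ≈ 1.5943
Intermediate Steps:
(23666 + 20996)/(38085 - 10072) = 44662/28013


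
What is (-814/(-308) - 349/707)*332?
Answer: 504474/707 ≈ 713.54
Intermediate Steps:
(-814/(-308) - 349/707)*332 = (-814*(-1/308) - 349*1/707)*332 = (37/14 - 349/707)*332 = (3039/1414)*332 = 504474/707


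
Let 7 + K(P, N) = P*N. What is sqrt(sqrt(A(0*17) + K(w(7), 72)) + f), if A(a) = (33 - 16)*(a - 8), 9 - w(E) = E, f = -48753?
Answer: 4*I*sqrt(3047) ≈ 220.8*I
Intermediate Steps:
w(E) = 9 - E
K(P, N) = -7 + N*P (K(P, N) = -7 + P*N = -7 + N*P)
A(a) = -136 + 17*a (A(a) = 17*(-8 + a) = -136 + 17*a)
sqrt(sqrt(A(0*17) + K(w(7), 72)) + f) = sqrt(sqrt((-136 + 17*(0*17)) + (-7 + 72*(9 - 1*7))) - 48753) = sqrt(sqrt((-136 + 17*0) + (-7 + 72*(9 - 7))) - 48753) = sqrt(sqrt((-136 + 0) + (-7 + 72*2)) - 48753) = sqrt(sqrt(-136 + (-7 + 144)) - 48753) = sqrt(sqrt(-136 + 137) - 48753) = sqrt(sqrt(1) - 48753) = sqrt(1 - 48753) = sqrt(-48752) = 4*I*sqrt(3047)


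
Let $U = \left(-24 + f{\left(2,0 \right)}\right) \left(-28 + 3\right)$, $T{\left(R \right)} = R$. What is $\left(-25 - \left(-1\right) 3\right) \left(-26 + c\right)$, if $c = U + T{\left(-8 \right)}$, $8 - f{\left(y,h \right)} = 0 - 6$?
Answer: $-4752$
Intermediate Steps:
$f{\left(y,h \right)} = 14$ ($f{\left(y,h \right)} = 8 - \left(0 - 6\right) = 8 - -6 = 8 + 6 = 14$)
$U = 250$ ($U = \left(-24 + 14\right) \left(-28 + 3\right) = \left(-10\right) \left(-25\right) = 250$)
$c = 242$ ($c = 250 - 8 = 242$)
$\left(-25 - \left(-1\right) 3\right) \left(-26 + c\right) = \left(-25 - \left(-1\right) 3\right) \left(-26 + 242\right) = \left(-25 - -3\right) 216 = \left(-25 + 3\right) 216 = \left(-22\right) 216 = -4752$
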